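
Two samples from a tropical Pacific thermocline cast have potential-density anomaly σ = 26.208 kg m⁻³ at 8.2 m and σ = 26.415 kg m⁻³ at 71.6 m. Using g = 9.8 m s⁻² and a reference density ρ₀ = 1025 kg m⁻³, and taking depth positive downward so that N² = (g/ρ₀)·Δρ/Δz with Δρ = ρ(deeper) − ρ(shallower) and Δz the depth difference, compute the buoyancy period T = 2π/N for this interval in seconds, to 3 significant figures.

1.12 × 10³ s

Δρ = 1026.415 − 1026.208 = 0.207 kg m⁻³ over Δz = 71.6 − 8.2 = 63.4 m.
N² = (9.8/1025) × (0.207/63.4) = 3.1216 × 10⁻⁵ s⁻².
N = √(3.1216 × 10⁻⁵) = 5.5871 × 10⁻³ rad s⁻¹, so T = 2π/N = 1.1246 × 10³ s ≈ 1.12 × 10³ s.
Since Δρ > 0 the layer is stably stratified.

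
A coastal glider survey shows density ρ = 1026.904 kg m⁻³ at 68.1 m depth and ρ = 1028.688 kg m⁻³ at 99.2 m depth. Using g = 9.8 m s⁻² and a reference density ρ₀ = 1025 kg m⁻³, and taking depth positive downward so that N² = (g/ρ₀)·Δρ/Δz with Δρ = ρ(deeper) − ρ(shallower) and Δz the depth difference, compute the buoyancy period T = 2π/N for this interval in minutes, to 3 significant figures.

4.47 min

Δρ = 1028.688 − 1026.904 = 1.784 kg m⁻³ over Δz = 99.2 − 68.1 = 31.1 m.
N² = (9.8/1025) × (1.784/31.1) = 5.4845 × 10⁻⁴ s⁻².
N = √(5.4845 × 10⁻⁴) = 0.023419 rad s⁻¹, so T = 2π/N = 268.29 s = 4.4715 min ≈ 4.47 min.
Since Δρ > 0 the layer is stably stratified.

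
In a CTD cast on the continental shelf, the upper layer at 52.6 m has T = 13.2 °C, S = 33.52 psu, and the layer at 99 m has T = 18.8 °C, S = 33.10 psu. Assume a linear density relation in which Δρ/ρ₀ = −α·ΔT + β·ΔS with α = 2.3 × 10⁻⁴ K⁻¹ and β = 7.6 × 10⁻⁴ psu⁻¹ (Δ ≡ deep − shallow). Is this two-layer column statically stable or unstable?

ΔT = 18.8 − 13.2 = +5.6 K and ΔS = 33.10 − 33.52 = -0.42 psu (deep − shallow).
−αΔT = -1.288 × 10⁻³; βΔS = -3.192 × 10⁻⁴; sum Δρ/ρ₀ = -1.6072 × 10⁻³.
Δρ/ρ₀ < 0, so Δρ < 0: deeper water is lighter → statically unstable; the column would overturn.

unstable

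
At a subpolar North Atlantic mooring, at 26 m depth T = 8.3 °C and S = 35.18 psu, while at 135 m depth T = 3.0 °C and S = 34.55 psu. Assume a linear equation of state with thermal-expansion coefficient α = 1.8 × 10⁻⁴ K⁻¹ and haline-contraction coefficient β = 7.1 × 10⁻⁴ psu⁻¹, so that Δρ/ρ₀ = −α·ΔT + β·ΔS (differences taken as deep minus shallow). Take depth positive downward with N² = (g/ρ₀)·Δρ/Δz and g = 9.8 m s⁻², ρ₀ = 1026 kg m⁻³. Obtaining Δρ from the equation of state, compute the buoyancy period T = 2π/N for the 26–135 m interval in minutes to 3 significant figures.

15.5 min

ΔT = -5.3 K, ΔS = -0.63 psu (deep − shallow).
Δρ/ρ₀ = −αΔT + βΔS = 9.54 × 10⁻⁴ − 4.473 × 10⁻⁴ = 5.067 × 10⁻⁴, so Δρ ≈ 0.5199 kg m⁻³.
N² = (g/ρ₀)·Δρ/Δz = g·(Δρ/ρ₀)/Δz = 9.8 × 5.067 × 10⁻⁴ / 109 = 4.5557 × 10⁻⁵ s⁻².
N = √(4.5557 × 10⁻⁵) = 6.7496 × 10⁻³ rad s⁻¹ → T = 2π/N = 930.90 s = 15.515 min ≈ 15.5 min.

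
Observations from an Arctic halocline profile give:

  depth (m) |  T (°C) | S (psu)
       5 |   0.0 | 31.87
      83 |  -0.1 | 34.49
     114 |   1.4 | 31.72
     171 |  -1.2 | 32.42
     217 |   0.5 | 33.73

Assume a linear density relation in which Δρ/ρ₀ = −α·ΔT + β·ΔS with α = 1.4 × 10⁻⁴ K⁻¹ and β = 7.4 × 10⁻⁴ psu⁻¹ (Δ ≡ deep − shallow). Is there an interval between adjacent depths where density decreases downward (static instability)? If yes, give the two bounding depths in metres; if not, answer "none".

Evaluate Δρ/ρ₀ = −αΔT + βΔS across each adjacent pair:
  5–83 m: −αΔT+βΔS = −(1.4 × 10⁻⁴)(-0.1)+(7.4 × 10⁻⁴)(+2.62) = 2.0 × 10⁻³ → stable
  83–114 m: −αΔT+βΔS = −(1.4 × 10⁻⁴)(+1.5)+(7.4 × 10⁻⁴)(-2.77) = -2.3 × 10⁻³ → UNSTABLE
  114–171 m: −αΔT+βΔS = −(1.4 × 10⁻⁴)(-2.6)+(7.4 × 10⁻⁴)(+0.70) = 8.8 × 10⁻⁴ → stable
  171–217 m: −αΔT+βΔS = −(1.4 × 10⁻⁴)(+1.7)+(7.4 × 10⁻⁴)(+1.31) = 7.3 × 10⁻⁴ → stable
The 83–114 m interval has Δρ < 0: lighter water underlies denser water.

83–114 m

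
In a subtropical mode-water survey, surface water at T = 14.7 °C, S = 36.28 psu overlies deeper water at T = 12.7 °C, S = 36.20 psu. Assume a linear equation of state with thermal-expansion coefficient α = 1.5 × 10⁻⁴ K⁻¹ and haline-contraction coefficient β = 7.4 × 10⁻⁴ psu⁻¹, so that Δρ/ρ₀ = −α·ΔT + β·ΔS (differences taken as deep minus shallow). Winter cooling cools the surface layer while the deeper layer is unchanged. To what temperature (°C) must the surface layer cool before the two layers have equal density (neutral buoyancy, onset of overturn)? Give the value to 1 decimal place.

Neutral buoyancy requires Δρ = 0, i.e. −α(T_deep − T_surf′) + β(S_deep − S_surf) = 0.
T_surf′ = T_deep − (β/α)·ΔS = 12.7 − (7.4 × 10⁻⁴/1.5 × 10⁻⁴)·(-0.08) = 13.095 °C.
Cooling required: 14.7 − (13.095) = 1.605 °C.

13.1 °C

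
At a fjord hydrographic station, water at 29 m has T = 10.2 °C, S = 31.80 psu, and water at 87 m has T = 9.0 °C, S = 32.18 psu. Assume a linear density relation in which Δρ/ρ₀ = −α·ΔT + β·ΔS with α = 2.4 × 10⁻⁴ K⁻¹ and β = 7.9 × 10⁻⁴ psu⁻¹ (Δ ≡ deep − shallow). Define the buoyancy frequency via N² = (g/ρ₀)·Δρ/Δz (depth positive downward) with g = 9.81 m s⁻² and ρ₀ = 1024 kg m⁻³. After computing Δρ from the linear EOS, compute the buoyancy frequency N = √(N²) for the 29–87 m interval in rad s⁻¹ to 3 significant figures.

ΔT = -1.2 K, ΔS = +0.38 psu (deep − shallow).
Δρ/ρ₀ = −αΔT + βΔS = 2.88 × 10⁻⁴ + 3.002 × 10⁻⁴ = 5.882 × 10⁻⁴, so Δρ ≈ 0.6023 kg m⁻³.
N² = (g/ρ₀)·Δρ/Δz = g·(Δρ/ρ₀)/Δz = 9.81 × 5.882 × 10⁻⁴ / 58 = 9.9487 × 10⁻⁵ s⁻².
N = √(9.9487 × 10⁻⁵) = 9.9743 × 10⁻³ rad s⁻¹ ≈ 9.97 × 10⁻³ rad s⁻¹.

9.97 × 10⁻³ rad s⁻¹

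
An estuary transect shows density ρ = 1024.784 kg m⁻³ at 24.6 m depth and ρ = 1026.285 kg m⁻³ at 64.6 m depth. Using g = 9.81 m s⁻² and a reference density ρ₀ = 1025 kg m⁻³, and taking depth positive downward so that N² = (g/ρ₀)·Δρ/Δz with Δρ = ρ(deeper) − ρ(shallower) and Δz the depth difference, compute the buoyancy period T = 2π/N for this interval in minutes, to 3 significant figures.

Δρ = 1026.285 − 1024.784 = 1.501 kg m⁻³ over Δz = 64.6 − 24.6 = 40 m.
N² = (9.81/1025) × (1.501/40) = 3.5914 × 10⁻⁴ s⁻².
N = √(3.5914 × 10⁻⁴) = 0.018951 rad s⁻¹, so T = 2π/N = 331.55 s = 5.5258 min ≈ 5.53 min.

5.53 min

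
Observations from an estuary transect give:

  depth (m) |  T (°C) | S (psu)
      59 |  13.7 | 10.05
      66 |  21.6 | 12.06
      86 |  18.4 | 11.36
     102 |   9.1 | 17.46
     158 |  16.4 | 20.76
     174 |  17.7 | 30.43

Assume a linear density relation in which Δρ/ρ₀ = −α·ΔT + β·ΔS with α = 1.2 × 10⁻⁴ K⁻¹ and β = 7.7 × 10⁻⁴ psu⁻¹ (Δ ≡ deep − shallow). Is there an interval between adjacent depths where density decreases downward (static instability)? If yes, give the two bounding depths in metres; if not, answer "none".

66–86 m

Evaluate Δρ/ρ₀ = −αΔT + βΔS across each adjacent pair:
  59–66 m: −αΔT+βΔS = −(1.2 × 10⁻⁴)(+7.9)+(7.7 × 10⁻⁴)(+2.01) = 6.0 × 10⁻⁴ → stable
  66–86 m: −αΔT+βΔS = −(1.2 × 10⁻⁴)(-3.2)+(7.7 × 10⁻⁴)(-0.70) = -1.5 × 10⁻⁴ → UNSTABLE
  86–102 m: −αΔT+βΔS = −(1.2 × 10⁻⁴)(-9.3)+(7.7 × 10⁻⁴)(+6.10) = 5.8 × 10⁻³ → stable
  102–158 m: −αΔT+βΔS = −(1.2 × 10⁻⁴)(+7.3)+(7.7 × 10⁻⁴)(+3.30) = 1.7 × 10⁻³ → stable
  158–174 m: −αΔT+βΔS = −(1.2 × 10⁻⁴)(+1.3)+(7.7 × 10⁻⁴)(+9.67) = 7.3 × 10⁻³ → stable
The 66–86 m interval has Δρ < 0: lighter water underlies denser water.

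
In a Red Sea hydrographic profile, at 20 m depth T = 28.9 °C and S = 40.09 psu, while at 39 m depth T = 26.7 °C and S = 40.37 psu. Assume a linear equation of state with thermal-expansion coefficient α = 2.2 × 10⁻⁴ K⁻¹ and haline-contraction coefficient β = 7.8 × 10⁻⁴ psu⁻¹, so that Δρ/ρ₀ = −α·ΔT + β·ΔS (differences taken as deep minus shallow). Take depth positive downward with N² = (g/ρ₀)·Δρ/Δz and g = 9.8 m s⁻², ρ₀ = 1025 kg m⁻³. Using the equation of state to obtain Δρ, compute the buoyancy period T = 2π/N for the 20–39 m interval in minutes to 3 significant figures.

ΔT = -2.2 K, ΔS = +0.28 psu (deep − shallow).
Δρ/ρ₀ = −αΔT + βΔS = 4.84 × 10⁻⁴ + 2.184 × 10⁻⁴ = 7.024 × 10⁻⁴, so Δρ ≈ 0.7200 kg m⁻³.
N² = (g/ρ₀)·Δρ/Δz = g·(Δρ/ρ₀)/Δz = 9.8 × 7.024 × 10⁻⁴ / 19 = 3.6229 × 10⁻⁴ s⁻².
N = √(3.6229 × 10⁻⁴) = 0.019034 rad s⁻¹ → T = 2π/N = 330.10 s = 5.5017 min ≈ 5.50 min.

5.50 min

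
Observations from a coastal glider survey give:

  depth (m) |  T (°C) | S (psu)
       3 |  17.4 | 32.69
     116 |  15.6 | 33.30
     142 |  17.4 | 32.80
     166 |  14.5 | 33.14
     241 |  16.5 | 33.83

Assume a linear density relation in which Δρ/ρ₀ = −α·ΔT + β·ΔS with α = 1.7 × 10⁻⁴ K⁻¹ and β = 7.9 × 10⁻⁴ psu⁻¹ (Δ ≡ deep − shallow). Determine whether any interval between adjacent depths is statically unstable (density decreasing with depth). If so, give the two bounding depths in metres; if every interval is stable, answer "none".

Evaluate Δρ/ρ₀ = −αΔT + βΔS across each adjacent pair:
  3–116 m: −αΔT+βΔS = −(1.7 × 10⁻⁴)(-1.8)+(7.9 × 10⁻⁴)(+0.61) = 7.9 × 10⁻⁴ → stable
  116–142 m: −αΔT+βΔS = −(1.7 × 10⁻⁴)(+1.8)+(7.9 × 10⁻⁴)(-0.50) = -7.0 × 10⁻⁴ → UNSTABLE
  142–166 m: −αΔT+βΔS = −(1.7 × 10⁻⁴)(-2.9)+(7.9 × 10⁻⁴)(+0.34) = 7.6 × 10⁻⁴ → stable
  166–241 m: −αΔT+βΔS = −(1.7 × 10⁻⁴)(+2.0)+(7.9 × 10⁻⁴)(+0.69) = 2.1 × 10⁻⁴ → stable
The 116–142 m interval has Δρ < 0: lighter water underlies denser water.

116–142 m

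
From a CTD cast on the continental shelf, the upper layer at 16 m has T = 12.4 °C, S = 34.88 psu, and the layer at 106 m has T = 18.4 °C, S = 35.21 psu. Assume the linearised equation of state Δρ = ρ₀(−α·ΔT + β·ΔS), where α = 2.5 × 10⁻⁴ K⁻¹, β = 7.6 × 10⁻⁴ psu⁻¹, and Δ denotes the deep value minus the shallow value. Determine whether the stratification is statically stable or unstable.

unstable

ΔT = 18.4 − 12.4 = +6.0 K and ΔS = 35.21 − 34.88 = +0.33 psu (deep − shallow).
−αΔT = -1.50 × 10⁻³; βΔS = 2.508 × 10⁻⁴; sum Δρ/ρ₀ = -1.2492 × 10⁻³.
Δρ/ρ₀ < 0, so Δρ < 0: deeper water is lighter → statically unstable; the column would overturn.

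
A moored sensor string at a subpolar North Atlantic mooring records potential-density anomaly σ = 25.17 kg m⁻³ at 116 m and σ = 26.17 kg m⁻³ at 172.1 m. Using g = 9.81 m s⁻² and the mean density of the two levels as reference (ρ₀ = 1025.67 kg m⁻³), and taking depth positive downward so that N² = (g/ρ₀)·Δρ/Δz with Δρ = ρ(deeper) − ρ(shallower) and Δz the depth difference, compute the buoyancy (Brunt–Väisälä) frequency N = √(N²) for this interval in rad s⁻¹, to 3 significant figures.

Δρ = 1026.17 − 1025.17 = 1.00 kg m⁻³ over Δz = 172.1 − 116 = 56.1 m.
N² = (9.81/1025.67) × (1.00/56.1) = 1.7049 × 10⁻⁴ s⁻².
N = √(1.7049 × 10⁻⁴) = 0.013057 rad s⁻¹ ≈ 0.0131 rad s⁻¹.

0.0131 rad s⁻¹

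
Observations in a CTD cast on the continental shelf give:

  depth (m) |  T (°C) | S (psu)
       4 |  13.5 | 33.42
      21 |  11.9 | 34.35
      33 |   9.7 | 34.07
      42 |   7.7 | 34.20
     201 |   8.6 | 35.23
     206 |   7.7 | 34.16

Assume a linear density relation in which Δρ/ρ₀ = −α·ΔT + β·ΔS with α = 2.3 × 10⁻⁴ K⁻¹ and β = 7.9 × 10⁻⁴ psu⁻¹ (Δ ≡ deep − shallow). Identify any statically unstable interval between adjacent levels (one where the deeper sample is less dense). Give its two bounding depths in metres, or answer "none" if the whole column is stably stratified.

Evaluate Δρ/ρ₀ = −αΔT + βΔS across each adjacent pair:
  4–21 m: −αΔT+βΔS = −(2.3 × 10⁻⁴)(-1.6)+(7.9 × 10⁻⁴)(+0.93) = 1.1 × 10⁻³ → stable
  21–33 m: −αΔT+βΔS = −(2.3 × 10⁻⁴)(-2.2)+(7.9 × 10⁻⁴)(-0.28) = 2.8 × 10⁻⁴ → stable
  33–42 m: −αΔT+βΔS = −(2.3 × 10⁻⁴)(-2.0)+(7.9 × 10⁻⁴)(+0.13) = 5.6 × 10⁻⁴ → stable
  42–201 m: −αΔT+βΔS = −(2.3 × 10⁻⁴)(+0.9)+(7.9 × 10⁻⁴)(+1.03) = 6.1 × 10⁻⁴ → stable
  201–206 m: −αΔT+βΔS = −(2.3 × 10⁻⁴)(-0.9)+(7.9 × 10⁻⁴)(-1.07) = -6.4 × 10⁻⁴ → UNSTABLE
The 201–206 m interval has Δρ < 0: lighter water underlies denser water.

201–206 m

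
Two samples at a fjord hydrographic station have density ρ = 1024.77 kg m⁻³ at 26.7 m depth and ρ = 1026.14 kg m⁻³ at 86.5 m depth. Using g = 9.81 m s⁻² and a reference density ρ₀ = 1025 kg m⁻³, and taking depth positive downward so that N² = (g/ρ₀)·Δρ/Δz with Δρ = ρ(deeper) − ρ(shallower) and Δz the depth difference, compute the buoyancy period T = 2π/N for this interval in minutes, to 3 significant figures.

7.07 min

Δρ = 1026.14 − 1024.77 = 1.37 kg m⁻³ over Δz = 86.5 − 26.7 = 59.8 m.
N² = (9.81/1025) × (1.37/59.8) = 2.1926 × 10⁻⁴ s⁻².
N = √(2.1926 × 10⁻⁴) = 0.014807 rad s⁻¹, so T = 2π/N = 424.34 s = 7.0723 min ≈ 7.07 min.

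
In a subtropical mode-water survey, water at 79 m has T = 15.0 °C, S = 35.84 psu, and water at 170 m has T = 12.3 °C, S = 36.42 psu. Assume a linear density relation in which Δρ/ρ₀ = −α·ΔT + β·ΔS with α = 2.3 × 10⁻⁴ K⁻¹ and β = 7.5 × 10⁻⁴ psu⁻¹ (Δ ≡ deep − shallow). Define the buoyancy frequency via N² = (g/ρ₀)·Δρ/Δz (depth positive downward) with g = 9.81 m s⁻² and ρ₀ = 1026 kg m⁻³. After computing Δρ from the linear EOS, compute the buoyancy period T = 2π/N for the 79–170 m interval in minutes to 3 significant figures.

ΔT = -2.7 K, ΔS = +0.58 psu (deep − shallow).
Δρ/ρ₀ = −αΔT + βΔS = 6.21 × 10⁻⁴ + 4.35 × 10⁻⁴ = 1.056 × 10⁻³, so Δρ ≈ 1.083 kg m⁻³.
N² = (g/ρ₀)·Δρ/Δz = g·(Δρ/ρ₀)/Δz = 9.81 × 1.056 × 10⁻³ / 91 = 1.1384 × 10⁻⁴ s⁻².
N = √(1.1384 × 10⁻⁴) = 0.010670 rad s⁻¹ → T = 2π/N = 588.86 s = 9.8143 min ≈ 9.81 min.

9.81 min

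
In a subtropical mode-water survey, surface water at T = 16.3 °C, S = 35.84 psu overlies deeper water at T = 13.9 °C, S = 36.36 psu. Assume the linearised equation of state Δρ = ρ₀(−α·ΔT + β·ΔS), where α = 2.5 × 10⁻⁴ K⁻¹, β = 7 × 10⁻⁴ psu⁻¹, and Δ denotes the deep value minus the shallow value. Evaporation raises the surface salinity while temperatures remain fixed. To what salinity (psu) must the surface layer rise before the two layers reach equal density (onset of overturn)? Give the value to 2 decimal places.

37.22 psu

Neutral buoyancy requires −α(T_deep − T_surf) + β(S_deep − S_surf′) = 0.
S_surf′ = S_deep − (α/β)·ΔT = 36.36 − (2.5 × 10⁻⁴/7 × 10⁻⁴)·(-2.4) = 37.2171 psu.
Increase required: 37.2171 − 35.84 = 1.3771 psu.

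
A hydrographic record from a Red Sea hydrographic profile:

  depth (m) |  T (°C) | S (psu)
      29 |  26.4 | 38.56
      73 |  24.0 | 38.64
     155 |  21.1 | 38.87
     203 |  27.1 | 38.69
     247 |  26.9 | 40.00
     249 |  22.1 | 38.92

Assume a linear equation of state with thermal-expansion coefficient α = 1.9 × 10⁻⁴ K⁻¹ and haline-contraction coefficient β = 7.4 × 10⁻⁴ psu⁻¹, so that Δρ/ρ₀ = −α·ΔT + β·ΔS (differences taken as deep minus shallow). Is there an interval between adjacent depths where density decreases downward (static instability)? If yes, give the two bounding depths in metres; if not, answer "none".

155–203 m

Evaluate Δρ/ρ₀ = −αΔT + βΔS across each adjacent pair:
  29–73 m: −αΔT+βΔS = −(1.9 × 10⁻⁴)(-2.4)+(7.4 × 10⁻⁴)(+0.08) = 5.2 × 10⁻⁴ → stable
  73–155 m: −αΔT+βΔS = −(1.9 × 10⁻⁴)(-2.9)+(7.4 × 10⁻⁴)(+0.23) = 7.2 × 10⁻⁴ → stable
  155–203 m: −αΔT+βΔS = −(1.9 × 10⁻⁴)(+6.0)+(7.4 × 10⁻⁴)(-0.18) = -1.3 × 10⁻³ → UNSTABLE
  203–247 m: −αΔT+βΔS = −(1.9 × 10⁻⁴)(-0.2)+(7.4 × 10⁻⁴)(+1.31) = 1.0 × 10⁻³ → stable
  247–249 m: −αΔT+βΔS = −(1.9 × 10⁻⁴)(-4.8)+(7.4 × 10⁻⁴)(-1.08) = 1.1 × 10⁻⁴ → stable
The 155–203 m interval has Δρ < 0: lighter water underlies denser water.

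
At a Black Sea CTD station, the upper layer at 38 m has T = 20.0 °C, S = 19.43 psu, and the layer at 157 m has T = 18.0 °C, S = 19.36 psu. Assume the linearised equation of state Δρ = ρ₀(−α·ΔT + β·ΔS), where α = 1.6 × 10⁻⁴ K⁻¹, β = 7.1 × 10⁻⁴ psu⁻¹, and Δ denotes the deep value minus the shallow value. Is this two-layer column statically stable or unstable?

ΔT = 18.0 − 20.0 = -2.0 K and ΔS = 19.36 − 19.43 = -0.07 psu (deep − shallow).
−αΔT = 3.20 × 10⁻⁴; βΔS = -4.97 × 10⁻⁵; sum Δρ/ρ₀ = 2.703 × 10⁻⁴.
Δρ/ρ₀ > 0, so Δρ > 0: deeper water is denser → statically stable.

stable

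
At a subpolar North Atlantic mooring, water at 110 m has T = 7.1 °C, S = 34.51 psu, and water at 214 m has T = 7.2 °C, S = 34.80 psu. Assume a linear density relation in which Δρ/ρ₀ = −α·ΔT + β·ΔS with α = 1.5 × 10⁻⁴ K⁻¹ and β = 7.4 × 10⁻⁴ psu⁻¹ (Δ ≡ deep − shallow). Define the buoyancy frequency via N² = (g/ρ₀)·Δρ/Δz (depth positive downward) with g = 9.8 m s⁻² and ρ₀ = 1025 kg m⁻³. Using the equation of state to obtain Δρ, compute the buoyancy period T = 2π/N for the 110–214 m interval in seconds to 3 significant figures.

ΔT = +0.1 K, ΔS = +0.29 psu (deep − shallow).
Δρ/ρ₀ = −αΔT + βΔS = -1.50 × 10⁻⁵ + 2.146 × 10⁻⁴ = 1.996 × 10⁻⁴, so Δρ ≈ 0.2046 kg m⁻³.
N² = (g/ρ₀)·Δρ/Δz = g·(Δρ/ρ₀)/Δz = 9.8 × 1.996 × 10⁻⁴ / 104 = 1.8808 × 10⁻⁵ s⁻².
N = √(1.8808 × 10⁻⁵) = 4.3368 × 10⁻³ rad s⁻¹ → T = 2π/N = 1.4488 × 10³ s ≈ 1.45 × 10³ s.

1.45 × 10³ s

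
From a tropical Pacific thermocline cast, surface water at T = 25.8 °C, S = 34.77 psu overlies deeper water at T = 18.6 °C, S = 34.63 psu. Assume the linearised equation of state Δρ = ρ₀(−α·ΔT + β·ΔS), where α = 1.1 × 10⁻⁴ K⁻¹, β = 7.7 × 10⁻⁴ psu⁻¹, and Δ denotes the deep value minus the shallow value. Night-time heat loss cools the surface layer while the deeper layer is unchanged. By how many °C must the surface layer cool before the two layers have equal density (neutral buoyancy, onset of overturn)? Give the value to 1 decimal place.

6.2 °C

Neutral buoyancy requires Δρ = 0, i.e. −α(T_deep − T_surf′) + β(S_deep − S_surf) = 0.
T_surf′ = T_deep − (β/α)·ΔS = 18.6 − (7.7 × 10⁻⁴/1.1 × 10⁻⁴)·(-0.14) = 19.580 °C.
Cooling required: 25.8 − (19.580) = 6.220 °C.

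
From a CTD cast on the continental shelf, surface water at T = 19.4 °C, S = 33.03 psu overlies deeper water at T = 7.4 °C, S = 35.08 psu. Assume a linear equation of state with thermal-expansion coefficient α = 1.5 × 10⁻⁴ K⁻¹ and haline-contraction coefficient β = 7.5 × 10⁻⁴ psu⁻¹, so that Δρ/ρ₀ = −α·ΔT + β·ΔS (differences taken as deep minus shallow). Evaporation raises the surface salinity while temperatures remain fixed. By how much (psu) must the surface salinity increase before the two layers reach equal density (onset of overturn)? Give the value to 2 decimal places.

4.45 psu

Neutral buoyancy requires −α(T_deep − T_surf) + β(S_deep − S_surf′) = 0.
S_surf′ = S_deep − (α/β)·ΔT = 35.08 − (1.5 × 10⁻⁴/7.5 × 10⁻⁴)·(-12.0) = 37.4800 psu.
Increase required: 37.4800 − 33.03 = 4.4500 psu.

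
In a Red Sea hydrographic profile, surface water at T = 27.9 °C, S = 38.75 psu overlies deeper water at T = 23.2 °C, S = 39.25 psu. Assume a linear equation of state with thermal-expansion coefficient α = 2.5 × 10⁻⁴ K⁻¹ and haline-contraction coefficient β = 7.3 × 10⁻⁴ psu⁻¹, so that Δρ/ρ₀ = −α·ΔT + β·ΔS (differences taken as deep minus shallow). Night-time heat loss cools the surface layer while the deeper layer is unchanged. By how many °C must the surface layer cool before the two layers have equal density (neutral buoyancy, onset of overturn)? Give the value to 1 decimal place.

6.2 °C

Neutral buoyancy requires Δρ = 0, i.e. −α(T_deep − T_surf′) + β(S_deep − S_surf) = 0.
T_surf′ = T_deep − (β/α)·ΔS = 23.2 − (7.3 × 10⁻⁴/2.5 × 10⁻⁴)·(+0.50) = 21.740 °C.
Cooling required: 27.9 − (21.740) = 6.160 °C.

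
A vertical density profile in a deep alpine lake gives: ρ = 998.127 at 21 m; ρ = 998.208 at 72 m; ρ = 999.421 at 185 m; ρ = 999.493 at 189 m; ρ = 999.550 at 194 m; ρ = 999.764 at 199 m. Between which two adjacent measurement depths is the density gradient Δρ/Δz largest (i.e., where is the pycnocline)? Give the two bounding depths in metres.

194–199 m

Compute the density gradient over each adjacent pair:
  21–72 m: Δρ/Δz = 0.081/51 = 1.6 × 10⁻³ kg m⁻⁴
  72–185 m: Δρ/Δz = 1.213/113 = 0.011 kg m⁻⁴
  185–189 m: Δρ/Δz = 0.072/4 = 0.018 kg m⁻⁴
  189–194 m: Δρ/Δz = 0.057/5 = 0.011 kg m⁻⁴
  194–199 m: Δρ/Δz = 0.214/5 = 0.043 kg m⁻⁴
The largest gradient is in the 194–199 m interval — the pycnocline.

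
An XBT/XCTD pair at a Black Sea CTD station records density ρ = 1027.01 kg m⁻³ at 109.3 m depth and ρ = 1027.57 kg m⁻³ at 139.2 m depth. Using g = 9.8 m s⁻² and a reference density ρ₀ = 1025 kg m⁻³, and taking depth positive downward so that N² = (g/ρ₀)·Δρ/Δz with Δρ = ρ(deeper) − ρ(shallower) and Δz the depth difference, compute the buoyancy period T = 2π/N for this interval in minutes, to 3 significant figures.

Δρ = 1027.57 − 1027.01 = 0.56 kg m⁻³ over Δz = 139.2 − 109.3 = 29.9 m.
N² = (9.8/1025) × (0.56/29.9) = 1.7907 × 10⁻⁴ s⁻².
N = √(1.7907 × 10⁻⁴) = 0.013382 rad s⁻¹, so T = 2π/N = 469.53 s = 7.8255 min ≈ 7.83 min.

7.83 min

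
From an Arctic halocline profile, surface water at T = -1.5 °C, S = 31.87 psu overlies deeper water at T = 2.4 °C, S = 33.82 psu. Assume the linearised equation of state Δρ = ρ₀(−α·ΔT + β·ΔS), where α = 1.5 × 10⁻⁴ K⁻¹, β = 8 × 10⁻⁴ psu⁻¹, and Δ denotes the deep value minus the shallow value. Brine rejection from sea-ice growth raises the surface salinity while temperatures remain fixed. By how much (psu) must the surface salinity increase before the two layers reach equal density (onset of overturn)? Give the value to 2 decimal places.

1.22 psu

Neutral buoyancy requires −α(T_deep − T_surf) + β(S_deep − S_surf′) = 0.
S_surf′ = S_deep − (α/β)·ΔT = 33.82 − (1.5 × 10⁻⁴/8 × 10⁻⁴)·(+3.9) = 33.0887 psu.
Increase required: 33.0887 − 31.87 = 1.2187 psu.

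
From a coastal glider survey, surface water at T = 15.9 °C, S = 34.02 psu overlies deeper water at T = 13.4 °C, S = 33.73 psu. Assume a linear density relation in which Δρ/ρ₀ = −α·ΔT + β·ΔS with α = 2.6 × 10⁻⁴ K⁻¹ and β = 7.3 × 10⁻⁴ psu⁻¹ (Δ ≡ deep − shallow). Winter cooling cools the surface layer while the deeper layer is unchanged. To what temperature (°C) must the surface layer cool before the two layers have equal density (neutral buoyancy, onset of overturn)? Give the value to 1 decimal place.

14.2 °C

Neutral buoyancy requires Δρ = 0, i.e. −α(T_deep − T_surf′) + β(S_deep − S_surf) = 0.
T_surf′ = T_deep − (β/α)·ΔS = 13.4 − (7.3 × 10⁻⁴/2.6 × 10⁻⁴)·(-0.29) = 14.214 °C.
Cooling required: 15.9 − (14.214) = 1.686 °C.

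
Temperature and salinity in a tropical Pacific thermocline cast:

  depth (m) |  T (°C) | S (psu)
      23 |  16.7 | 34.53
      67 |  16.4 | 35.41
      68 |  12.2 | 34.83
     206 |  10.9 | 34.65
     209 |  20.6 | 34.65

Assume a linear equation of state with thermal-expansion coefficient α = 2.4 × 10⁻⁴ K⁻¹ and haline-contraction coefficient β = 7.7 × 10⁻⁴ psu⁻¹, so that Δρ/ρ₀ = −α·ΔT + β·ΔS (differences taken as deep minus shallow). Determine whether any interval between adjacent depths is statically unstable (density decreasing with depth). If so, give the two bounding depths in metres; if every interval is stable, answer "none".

206–209 m

Evaluate Δρ/ρ₀ = −αΔT + βΔS across each adjacent pair:
  23–67 m: −αΔT+βΔS = −(2.4 × 10⁻⁴)(-0.3)+(7.7 × 10⁻⁴)(+0.88) = 7.5 × 10⁻⁴ → stable
  67–68 m: −αΔT+βΔS = −(2.4 × 10⁻⁴)(-4.2)+(7.7 × 10⁻⁴)(-0.58) = 5.6 × 10⁻⁴ → stable
  68–206 m: −αΔT+βΔS = −(2.4 × 10⁻⁴)(-1.3)+(7.7 × 10⁻⁴)(-0.18) = 1.7 × 10⁻⁴ → stable
  206–209 m: −αΔT+βΔS = −(2.4 × 10⁻⁴)(+9.7)+(7.7 × 10⁻⁴)(+0.00) = -2.3 × 10⁻³ → UNSTABLE
The 206–209 m interval has Δρ < 0: lighter water underlies denser water.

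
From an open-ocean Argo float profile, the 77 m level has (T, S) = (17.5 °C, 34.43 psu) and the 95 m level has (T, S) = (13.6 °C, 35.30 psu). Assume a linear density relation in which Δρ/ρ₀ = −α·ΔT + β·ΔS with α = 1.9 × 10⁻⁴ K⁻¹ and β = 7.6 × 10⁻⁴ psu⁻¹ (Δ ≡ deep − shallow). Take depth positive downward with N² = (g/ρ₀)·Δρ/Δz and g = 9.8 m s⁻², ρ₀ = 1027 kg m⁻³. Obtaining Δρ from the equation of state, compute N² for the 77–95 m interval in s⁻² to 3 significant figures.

ΔT = -3.9 K, ΔS = +0.87 psu (deep − shallow).
Δρ/ρ₀ = −αΔT + βΔS = 7.41 × 10⁻⁴ + 6.612 × 10⁻⁴ = 1.4022 × 10⁻³, so Δρ ≈ 1.440 kg m⁻³.
N² = (g/ρ₀)·Δρ/Δz = g·(Δρ/ρ₀)/Δz = 9.8 × 1.4022 × 10⁻³ / 18 = 7.6342 × 10⁻⁴ s⁻² ≈ 7.63 × 10⁻⁴ s⁻².

7.63 × 10⁻⁴ s⁻²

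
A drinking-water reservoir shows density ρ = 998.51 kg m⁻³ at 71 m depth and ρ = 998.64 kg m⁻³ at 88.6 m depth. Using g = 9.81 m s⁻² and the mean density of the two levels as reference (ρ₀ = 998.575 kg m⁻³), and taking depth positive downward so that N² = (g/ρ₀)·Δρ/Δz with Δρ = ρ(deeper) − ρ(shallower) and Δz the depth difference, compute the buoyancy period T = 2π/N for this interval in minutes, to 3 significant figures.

Δρ = 998.64 − 998.51 = 0.13 kg m⁻³ over Δz = 88.6 − 71 = 17.6 m.
N² = (9.81/998.575) × (0.13/17.6) = 7.2564 × 10⁻⁵ s⁻².
N = √(7.2564 × 10⁻⁵) = 8.5185 × 10⁻³ rad s⁻¹, so T = 2π/N = 737.59 s = 12.293 min ≈ 12.3 min.

12.3 min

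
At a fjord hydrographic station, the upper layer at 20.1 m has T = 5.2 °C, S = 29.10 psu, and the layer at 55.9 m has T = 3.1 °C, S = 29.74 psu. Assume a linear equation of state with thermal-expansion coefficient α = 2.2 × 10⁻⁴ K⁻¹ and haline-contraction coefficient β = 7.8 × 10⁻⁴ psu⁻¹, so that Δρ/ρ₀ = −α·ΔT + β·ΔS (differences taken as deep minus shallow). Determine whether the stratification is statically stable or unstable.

stable

ΔT = 3.1 − 5.2 = -2.1 K and ΔS = 29.74 − 29.10 = +0.64 psu (deep − shallow).
−αΔT = 4.62 × 10⁻⁴; βΔS = 4.992 × 10⁻⁴; sum Δρ/ρ₀ = 9.612 × 10⁻⁴.
Δρ/ρ₀ > 0, so Δρ > 0: deeper water is denser → statically stable.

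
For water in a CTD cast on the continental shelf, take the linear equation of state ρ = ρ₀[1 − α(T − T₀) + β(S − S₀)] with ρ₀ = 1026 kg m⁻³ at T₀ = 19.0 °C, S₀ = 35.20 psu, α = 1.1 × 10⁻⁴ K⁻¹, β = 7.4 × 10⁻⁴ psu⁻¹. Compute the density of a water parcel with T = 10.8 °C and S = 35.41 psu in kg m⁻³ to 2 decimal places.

1027.08 kg m⁻³

T − T₀ = -8.2 K, S − S₀ = +0.21 psu.
Bracket = 1 − α·(-8.2) + β·(+0.21) = 1 + (1.0574 × 10⁻³) = 1.0010574.
ρ = 1026 × 1.0010574 = 1027.08 kg m⁻³.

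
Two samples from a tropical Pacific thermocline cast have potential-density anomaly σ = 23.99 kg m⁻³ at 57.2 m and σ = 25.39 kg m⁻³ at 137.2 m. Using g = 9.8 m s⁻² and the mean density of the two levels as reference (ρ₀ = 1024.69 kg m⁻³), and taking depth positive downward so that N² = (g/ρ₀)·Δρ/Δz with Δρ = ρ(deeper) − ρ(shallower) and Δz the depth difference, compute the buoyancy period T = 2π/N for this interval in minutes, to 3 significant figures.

8.09 min

Δρ = 1025.39 − 1023.99 = 1.40 kg m⁻³ over Δz = 137.2 − 57.2 = 80 m.
N² = (9.8/1024.69) × (1.40/80) = 1.6737 × 10⁻⁴ s⁻².
N = √(1.6737 × 10⁻⁴) = 0.012937 rad s⁻¹, so T = 2π/N = 485.68 s = 8.0947 min ≈ 8.09 min.
A positive N² confirms static stability across the interval.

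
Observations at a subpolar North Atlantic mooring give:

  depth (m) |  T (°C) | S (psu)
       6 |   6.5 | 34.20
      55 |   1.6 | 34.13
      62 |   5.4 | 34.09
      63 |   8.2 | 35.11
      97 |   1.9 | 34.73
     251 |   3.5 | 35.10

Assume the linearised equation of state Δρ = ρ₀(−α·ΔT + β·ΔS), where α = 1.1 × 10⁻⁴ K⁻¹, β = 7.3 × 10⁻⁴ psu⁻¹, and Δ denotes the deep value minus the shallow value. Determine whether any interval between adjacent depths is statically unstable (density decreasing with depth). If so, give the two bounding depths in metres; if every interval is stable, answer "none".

55–62 m

Evaluate Δρ/ρ₀ = −αΔT + βΔS across each adjacent pair:
  6–55 m: −αΔT+βΔS = −(1.1 × 10⁻⁴)(-4.9)+(7.3 × 10⁻⁴)(-0.07) = 4.9 × 10⁻⁴ → stable
  55–62 m: −αΔT+βΔS = −(1.1 × 10⁻⁴)(+3.8)+(7.3 × 10⁻⁴)(-0.04) = -4.5 × 10⁻⁴ → UNSTABLE
  62–63 m: −αΔT+βΔS = −(1.1 × 10⁻⁴)(+2.8)+(7.3 × 10⁻⁴)(+1.02) = 4.4 × 10⁻⁴ → stable
  63–97 m: −αΔT+βΔS = −(1.1 × 10⁻⁴)(-6.3)+(7.3 × 10⁻⁴)(-0.38) = 4.2 × 10⁻⁴ → stable
  97–251 m: −αΔT+βΔS = −(1.1 × 10⁻⁴)(+1.6)+(7.3 × 10⁻⁴)(+0.37) = 9.4 × 10⁻⁵ → stable
The 55–62 m interval has Δρ < 0: lighter water underlies denser water.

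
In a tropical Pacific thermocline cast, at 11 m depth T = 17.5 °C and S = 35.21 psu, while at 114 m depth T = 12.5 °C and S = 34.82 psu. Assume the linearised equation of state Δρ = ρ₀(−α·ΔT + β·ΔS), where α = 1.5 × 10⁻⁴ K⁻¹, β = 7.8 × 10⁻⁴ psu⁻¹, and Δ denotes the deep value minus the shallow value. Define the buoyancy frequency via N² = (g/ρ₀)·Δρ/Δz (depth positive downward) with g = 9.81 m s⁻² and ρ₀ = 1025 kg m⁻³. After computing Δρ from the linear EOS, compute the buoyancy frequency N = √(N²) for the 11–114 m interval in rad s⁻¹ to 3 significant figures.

ΔT = -5.0 K, ΔS = -0.39 psu (deep − shallow).
Δρ/ρ₀ = −αΔT + βΔS = 7.50 × 10⁻⁴ − 3.042 × 10⁻⁴ = 4.458 × 10⁻⁴, so Δρ ≈ 0.4569 kg m⁻³.
N² = (g/ρ₀)·Δρ/Δz = g·(Δρ/ρ₀)/Δz = 9.81 × 4.458 × 10⁻⁴ / 103 = 4.2459 × 10⁻⁵ s⁻².
N = √(4.2459 × 10⁻⁵) = 6.5161 × 10⁻³ rad s⁻¹ ≈ 6.52 × 10⁻³ rad s⁻¹.

6.52 × 10⁻³ rad s⁻¹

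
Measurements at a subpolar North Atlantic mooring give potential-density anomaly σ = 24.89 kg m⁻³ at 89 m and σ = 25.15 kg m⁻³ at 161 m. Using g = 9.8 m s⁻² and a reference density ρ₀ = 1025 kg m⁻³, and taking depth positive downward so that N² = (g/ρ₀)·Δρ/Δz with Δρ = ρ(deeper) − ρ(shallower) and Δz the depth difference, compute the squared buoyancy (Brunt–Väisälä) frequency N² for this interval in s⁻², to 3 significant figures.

3.45 × 10⁻⁵ s⁻²

Δρ = 1025.15 − 1024.89 = 0.26 kg m⁻³ over Δz = 161 − 89 = 72 m.
N² = (9.8/1025) × (0.26/72) = 3.4526 × 10⁻⁵ s⁻² ≈ 3.45 × 10⁻⁵ s⁻².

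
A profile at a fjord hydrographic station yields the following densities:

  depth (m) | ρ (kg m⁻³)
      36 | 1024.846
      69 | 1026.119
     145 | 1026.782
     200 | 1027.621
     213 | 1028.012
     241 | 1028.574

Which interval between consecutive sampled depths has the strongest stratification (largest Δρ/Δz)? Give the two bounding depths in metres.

Compute the density gradient over each adjacent pair:
  36–69 m: Δρ/Δz = 1.273/33 = 0.039 kg m⁻⁴
  69–145 m: Δρ/Δz = 0.663/76 = 8.7 × 10⁻³ kg m⁻⁴
  145–200 m: Δρ/Δz = 0.839/55 = 0.015 kg m⁻⁴
  200–213 m: Δρ/Δz = 0.391/13 = 0.030 kg m⁻⁴
  213–241 m: Δρ/Δz = 0.562/28 = 0.020 kg m⁻⁴
The largest gradient is in the 36–69 m interval — the pycnocline.

36–69 m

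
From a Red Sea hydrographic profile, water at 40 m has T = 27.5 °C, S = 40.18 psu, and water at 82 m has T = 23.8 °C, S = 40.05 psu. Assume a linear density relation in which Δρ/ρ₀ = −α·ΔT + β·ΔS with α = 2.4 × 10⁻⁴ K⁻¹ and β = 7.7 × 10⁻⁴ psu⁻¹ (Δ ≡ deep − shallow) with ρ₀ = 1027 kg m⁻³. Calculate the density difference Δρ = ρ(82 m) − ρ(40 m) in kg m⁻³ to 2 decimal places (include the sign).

ΔT = -3.7 K, ΔS = -0.13 psu (deep − shallow).
Δρ/ρ₀ = −(2.4 × 10⁻⁴)(-3.7) + (7.7 × 10⁻⁴)(-0.13) = 7.879 × 10⁻⁴.
Δρ = 1027 × (7.879 × 10⁻⁴) = +0.81 kg m⁻³.
Positive Δρ: denser below, stable.

+0.81 kg m⁻³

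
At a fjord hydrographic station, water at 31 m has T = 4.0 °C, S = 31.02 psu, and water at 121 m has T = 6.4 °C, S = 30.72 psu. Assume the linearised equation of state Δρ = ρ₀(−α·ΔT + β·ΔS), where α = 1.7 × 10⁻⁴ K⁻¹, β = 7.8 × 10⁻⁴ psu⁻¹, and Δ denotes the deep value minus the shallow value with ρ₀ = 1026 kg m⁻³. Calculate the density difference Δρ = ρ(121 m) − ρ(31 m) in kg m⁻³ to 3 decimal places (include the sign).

ΔT = +2.4 K, ΔS = -0.30 psu (deep − shallow).
Δρ/ρ₀ = −(1.7 × 10⁻⁴)(+2.4) + (7.8 × 10⁻⁴)(-0.30) = -6.42 × 10⁻⁴.
Δρ = 1026 × (-6.42 × 10⁻⁴) = -0.659 kg m⁻³.
Negative Δρ: lighter below, statically unstable.

-0.659 kg m⁻³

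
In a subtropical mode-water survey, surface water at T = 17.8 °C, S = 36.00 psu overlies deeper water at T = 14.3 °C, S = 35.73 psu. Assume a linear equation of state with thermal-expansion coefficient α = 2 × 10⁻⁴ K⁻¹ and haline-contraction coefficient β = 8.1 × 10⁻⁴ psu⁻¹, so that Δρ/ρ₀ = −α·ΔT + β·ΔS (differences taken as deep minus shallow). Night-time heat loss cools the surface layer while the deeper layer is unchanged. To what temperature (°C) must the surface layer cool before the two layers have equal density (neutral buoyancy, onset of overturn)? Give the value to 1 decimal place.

Neutral buoyancy requires Δρ = 0, i.e. −α(T_deep − T_surf′) + β(S_deep − S_surf) = 0.
T_surf′ = T_deep − (β/α)·ΔS = 14.3 − (8.1 × 10⁻⁴/2 × 10⁻⁴)·(-0.27) = 15.394 °C.
Cooling required: 17.8 − (15.394) = 2.406 °C.

15.4 °C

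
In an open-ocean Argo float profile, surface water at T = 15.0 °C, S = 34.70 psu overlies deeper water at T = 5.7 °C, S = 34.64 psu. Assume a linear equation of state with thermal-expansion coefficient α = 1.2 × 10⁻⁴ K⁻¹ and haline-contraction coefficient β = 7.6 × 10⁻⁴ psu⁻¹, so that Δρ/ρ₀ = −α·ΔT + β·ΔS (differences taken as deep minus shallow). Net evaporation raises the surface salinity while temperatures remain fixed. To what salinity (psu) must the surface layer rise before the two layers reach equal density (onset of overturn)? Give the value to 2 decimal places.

36.11 psu

Neutral buoyancy requires −α(T_deep − T_surf) + β(S_deep − S_surf′) = 0.
S_surf′ = S_deep − (α/β)·ΔT = 34.64 − (1.2 × 10⁻⁴/7.6 × 10⁻⁴)·(-9.3) = 36.1084 psu.
Increase required: 36.1084 − 34.70 = 1.4084 psu.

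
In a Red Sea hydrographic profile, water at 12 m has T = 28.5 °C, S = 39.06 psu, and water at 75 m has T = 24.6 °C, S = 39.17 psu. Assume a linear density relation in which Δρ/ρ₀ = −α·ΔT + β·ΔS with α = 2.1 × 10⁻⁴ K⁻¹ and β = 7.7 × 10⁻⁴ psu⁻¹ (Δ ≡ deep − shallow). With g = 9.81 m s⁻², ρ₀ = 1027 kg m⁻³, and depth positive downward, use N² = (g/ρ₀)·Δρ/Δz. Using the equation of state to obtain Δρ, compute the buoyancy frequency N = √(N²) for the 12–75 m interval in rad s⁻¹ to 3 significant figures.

ΔT = -3.9 K, ΔS = +0.11 psu (deep − shallow).
Δρ/ρ₀ = −αΔT + βΔS = 8.19 × 10⁻⁴ + 8.47 × 10⁻⁵ = 9.037 × 10⁻⁴, so Δρ ≈ 0.9281 kg m⁻³.
N² = (g/ρ₀)·Δρ/Δz = g·(Δρ/ρ₀)/Δz = 9.81 × 9.037 × 10⁻⁴ / 63 = 1.4072 × 10⁻⁴ s⁻².
N = √(1.4072 × 10⁻⁴) = 0.011863 rad s⁻¹ ≈ 0.0119 rad s⁻¹.

0.0119 rad s⁻¹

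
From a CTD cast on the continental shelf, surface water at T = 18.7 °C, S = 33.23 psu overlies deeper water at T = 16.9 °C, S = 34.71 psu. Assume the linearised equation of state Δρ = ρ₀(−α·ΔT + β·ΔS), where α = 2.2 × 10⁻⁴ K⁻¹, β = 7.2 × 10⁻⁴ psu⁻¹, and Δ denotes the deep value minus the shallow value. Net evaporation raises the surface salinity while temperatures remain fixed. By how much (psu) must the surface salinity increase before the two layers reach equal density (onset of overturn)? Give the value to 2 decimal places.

2.03 psu

Neutral buoyancy requires −α(T_deep − T_surf) + β(S_deep − S_surf′) = 0.
S_surf′ = S_deep − (α/β)·ΔT = 34.71 − (2.2 × 10⁻⁴/7.2 × 10⁻⁴)·(-1.8) = 35.2600 psu.
Increase required: 35.2600 − 33.23 = 2.0300 psu.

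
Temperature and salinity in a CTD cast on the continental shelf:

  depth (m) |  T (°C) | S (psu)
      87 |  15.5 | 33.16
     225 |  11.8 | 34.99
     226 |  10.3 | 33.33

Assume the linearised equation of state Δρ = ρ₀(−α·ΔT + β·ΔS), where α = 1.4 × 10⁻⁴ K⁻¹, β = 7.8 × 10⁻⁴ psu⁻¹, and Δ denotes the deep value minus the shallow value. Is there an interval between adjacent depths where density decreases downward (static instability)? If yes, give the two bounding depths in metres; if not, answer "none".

Evaluate Δρ/ρ₀ = −αΔT + βΔS across each adjacent pair:
  87–225 m: −αΔT+βΔS = −(1.4 × 10⁻⁴)(-3.7)+(7.8 × 10⁻⁴)(+1.83) = 1.9 × 10⁻³ → stable
  225–226 m: −αΔT+βΔS = −(1.4 × 10⁻⁴)(-1.5)+(7.8 × 10⁻⁴)(-1.66) = -1.1 × 10⁻³ → UNSTABLE
The 225–226 m interval has Δρ < 0: lighter water underlies denser water.

225–226 m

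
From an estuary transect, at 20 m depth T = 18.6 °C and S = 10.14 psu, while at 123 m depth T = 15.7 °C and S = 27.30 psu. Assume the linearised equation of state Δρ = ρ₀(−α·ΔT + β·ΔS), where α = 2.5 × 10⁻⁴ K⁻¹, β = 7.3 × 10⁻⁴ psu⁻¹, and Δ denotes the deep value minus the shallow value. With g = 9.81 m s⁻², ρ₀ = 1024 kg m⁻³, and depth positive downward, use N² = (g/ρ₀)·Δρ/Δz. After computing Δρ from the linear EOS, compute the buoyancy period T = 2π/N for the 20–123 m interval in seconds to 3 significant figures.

ΔT = -2.9 K, ΔS = +17.16 psu (deep − shallow).
Δρ/ρ₀ = −αΔT + βΔS = 7.25 × 10⁻⁴ + 0.0125268 = 0.0132518, so Δρ ≈ 13.57 kg m⁻³.
N² = (g/ρ₀)·Δρ/Δz = g·(Δρ/ρ₀)/Δz = 9.81 × 0.0132518 / 103 = 1.2621 × 10⁻³ s⁻².
N = √(1.2621 × 10⁻³) = 0.035526 rad s⁻¹ → T = 2π/N = 176.86 s ≈ 177 s.

177 s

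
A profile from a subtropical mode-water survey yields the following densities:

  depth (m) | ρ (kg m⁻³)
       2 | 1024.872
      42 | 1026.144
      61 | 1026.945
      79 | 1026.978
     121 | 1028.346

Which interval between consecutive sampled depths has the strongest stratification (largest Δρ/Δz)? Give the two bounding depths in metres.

42–61 m

Compute the density gradient over each adjacent pair:
  2–42 m: Δρ/Δz = 1.272/40 = 0.032 kg m⁻⁴
  42–61 m: Δρ/Δz = 0.801/19 = 0.042 kg m⁻⁴
  61–79 m: Δρ/Δz = 0.033/18 = 1.8 × 10⁻³ kg m⁻⁴
  79–121 m: Δρ/Δz = 1.368/42 = 0.033 kg m⁻⁴
The largest gradient is in the 42–61 m interval — the pycnocline.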